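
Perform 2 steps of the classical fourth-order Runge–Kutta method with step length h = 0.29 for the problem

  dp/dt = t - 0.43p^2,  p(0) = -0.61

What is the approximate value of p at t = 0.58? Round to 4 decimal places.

-0.5321

RK4: k1 = f(t_n, p_n); k2 = f(t_n + h/2, p_n + (h/2)·k1); k3 = f(t_n + h/2, p_n + (h/2)·k2); k4 = f(t_n + h, p_n + h·k3); p_{n+1} = p_n + (h/6)·(k1 + 2k2 + 2k3 + k4).
t=0.000000, p=-0.610000:
  k1 = f(0.000000, -0.610000) = -0.160003
  k2 = f(0.145000, -0.633200) = -0.027405
  k3 = f(0.145000, -0.613974) = -0.017094
  k4 = f(0.290000, -0.614957) = 0.127386
  p ← -0.610000 + (0.29/6)·(k1 + 2k2 + 2k3 + k4) = -0.615878
t=0.290000, p=-0.615878:
  k1 = f(0.290000, -0.615878) = 0.126898
  k2 = f(0.435000, -0.597478) = 0.281499
  k3 = f(0.435000, -0.575061) = 0.292801
  k4 = f(0.580000, -0.530966) = 0.458772
  p ← -0.615878 + (0.29/6)·(k1 + 2k2 + 2k3 + k4) = -0.532055
p(0.58) ≈ -0.5321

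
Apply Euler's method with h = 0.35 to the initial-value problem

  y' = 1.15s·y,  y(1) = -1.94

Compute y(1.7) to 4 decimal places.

-4.1993

Euler: y_{n+1} = y_n + h·f(s_n, y_n).
s=1.000000, y=-1.940000: f=-2.231000 → y ← -1.940000 + 0.35·(-2.231000) = -2.720850
s=1.350000, y=-2.720850: f=-4.224120 → y ← -2.720850 + 0.35·(-4.224120) = -4.199292
y(1.7) ≈ -4.1993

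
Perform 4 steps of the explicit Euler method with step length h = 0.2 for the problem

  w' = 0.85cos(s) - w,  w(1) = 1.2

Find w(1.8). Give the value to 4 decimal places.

Euler: w_{n+1} = w_n + h·f(s_n, w_n).
s=1.000000, w=1.200000: f=-0.740743 → w ← 1.200000 + 0.2·(-0.740743) = 1.051851
s=1.200000, w=1.051851: f=-0.743847 → w ← 1.051851 + 0.2·(-0.743847) = 0.903082
s=1.400000, w=0.903082: f=-0.758610 → w ← 0.903082 + 0.2·(-0.758610) = 0.751360
s=1.600000, w=0.751360: f=-0.776180 → w ← 0.751360 + 0.2·(-0.776180) = 0.596124
w(1.8) ≈ 0.5961

0.5961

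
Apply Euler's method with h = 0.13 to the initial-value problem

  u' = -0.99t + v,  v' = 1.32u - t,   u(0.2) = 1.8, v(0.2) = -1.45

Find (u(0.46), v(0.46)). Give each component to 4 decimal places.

Euler on (u,v): u_{n+1} = u_n + h·u', v_{n+1} = v_n + h·v'.
0.200000: (1.800000, -1.450000); f=(-1.648000, 2.176000) → (1.585760, -1.167120)
0.330000: (1.585760, -1.167120); f=(-1.493820, 1.763203) → (1.391563, -0.937904)
(u(0.46), v(0.46)) ≈ (1.3916, -0.9379)

1.3916, -0.9379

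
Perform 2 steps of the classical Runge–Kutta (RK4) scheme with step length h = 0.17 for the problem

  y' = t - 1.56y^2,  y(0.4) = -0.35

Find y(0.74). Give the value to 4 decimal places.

-0.2015

RK4: k1 = f(t_n, y_n); k2 = f(t_n + h/2, y_n + (h/2)·k1); k3 = f(t_n + h/2, y_n + (h/2)·k2); k4 = f(t_n + h, y_n + h·k3); y_{n+1} = y_n + (h/6)·(k1 + 2k2 + 2k3 + k4).
t=0.400000, y=-0.350000:
  k1 = f(0.400000, -0.350000) = 0.208900
  k2 = f(0.485000, -0.332243) = 0.312798
  k3 = f(0.485000, -0.323412) = 0.321831
  k4 = f(0.570000, -0.295289) = 0.433975
  y ← -0.350000 + (0.17/6)·(k1 + 2k2 + 2k3 + k4) = -0.295823
t=0.570000, y=-0.295823:
  k1 = f(0.570000, -0.295823) = 0.433483
  k2 = f(0.655000, -0.258977) = 0.550372
  k3 = f(0.655000, -0.249041) = 0.558246
  k4 = f(0.740000, -0.200921) = 0.677024
  y ← -0.295823 + (0.17/6)·(k1 + 2k2 + 2k3 + k4) = -0.201537
y(0.74) ≈ -0.2015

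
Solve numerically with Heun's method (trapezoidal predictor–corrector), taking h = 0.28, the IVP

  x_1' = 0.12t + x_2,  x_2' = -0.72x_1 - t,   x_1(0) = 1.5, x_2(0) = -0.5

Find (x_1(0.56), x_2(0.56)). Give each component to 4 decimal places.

Heun on (x_1,x_2): k1 = f(t_n, state_n); k2 = f(t_n + h, state_n + h·k1); state_{n+1} = state_n + (h/2)·(k1 + k2).
0.000000: (1.500000, -0.500000)
  k1 = (-0.500000, -1.080000)
  predictor → (1.360000, -0.802400)
  k2 = (-0.768800, -1.259200)
  → (1.322368, -0.827488)
0.280000: (1.322368, -0.827488)
  k1 = (-0.793888, -1.232105)
  predictor → (1.100079, -1.172477)
  k2 = (-1.105277, -1.352057)
  → (1.056485, -1.189271)
(x_1(0.56), x_2(0.56)) ≈ (1.0565, -1.1893)

1.0565, -1.1893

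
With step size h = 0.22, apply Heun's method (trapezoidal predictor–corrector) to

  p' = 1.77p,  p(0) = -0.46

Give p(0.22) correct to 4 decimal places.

Heun: k1 = f(t_n, p_n); k2 = f(t_n + h, p_n + h·k1); p_{n+1} = p_n + (h/2)·(k1 + k2).
t=0.000000, p=-0.460000:
  k1 = f(0.000000, -0.460000) = -0.814200
  k2 = f(0.220000, -0.639124) = -1.131249
  p ← -0.460000 + (0.22/2)·(-0.814200 + (-1.131249)) = -0.673999
p(0.22) ≈ -0.6740

-0.6740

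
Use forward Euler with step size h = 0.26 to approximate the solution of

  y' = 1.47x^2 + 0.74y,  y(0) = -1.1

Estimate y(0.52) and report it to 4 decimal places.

-1.5382

Euler: y_{n+1} = y_n + h·f(x_n, y_n).
x=0.000000, y=-1.100000: f=-0.814000 → y ← -1.100000 + 0.26·(-0.814000) = -1.311640
x=0.260000, y=-1.311640: f=-0.871242 → y ← -1.311640 + 0.26·(-0.871242) = -1.538163
y(0.52) ≈ -1.5382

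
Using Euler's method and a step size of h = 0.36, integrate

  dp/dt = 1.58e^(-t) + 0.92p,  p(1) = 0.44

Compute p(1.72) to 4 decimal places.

1.2043

Euler: p_{n+1} = p_n + h·f(t_n, p_n).
t=1.000000, p=0.440000: f=0.986050 → p ← 0.440000 + 0.36·0.986050 = 0.794978
t=1.360000, p=0.794978: f=1.136904 → p ← 0.794978 + 0.36·1.136904 = 1.204263
p(1.72) ≈ 1.2043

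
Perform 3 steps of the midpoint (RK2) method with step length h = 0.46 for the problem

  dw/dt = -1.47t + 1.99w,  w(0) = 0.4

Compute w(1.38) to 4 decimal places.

1.7569

Midpoint: k1 = f(t_n, w_n); k2 = f(t_n + h/2, w_n + (h/2)·k1); w_{n+1} = w_n + h·k2.
t=0.000000, w=0.400000:
  k1 = f(0.000000, 0.400000) = 0.796000
  k2 = f(0.230000, 0.583080) = 0.822229
  w ← 0.400000 + 0.46·0.822229 = 0.778225
t=0.460000, w=0.778225:
  k1 = f(0.460000, 0.778225) = 0.872469
  k2 = f(0.690000, 0.978893) = 0.933697
  w ← 0.778225 + 0.46·0.933697 = 1.207726
t=0.920000, w=1.207726:
  k1 = f(0.920000, 1.207726) = 1.050975
  k2 = f(1.150000, 1.449451) = 1.193907
  w ← 1.207726 + 0.46·1.193907 = 1.756923
w(1.38) ≈ 1.7569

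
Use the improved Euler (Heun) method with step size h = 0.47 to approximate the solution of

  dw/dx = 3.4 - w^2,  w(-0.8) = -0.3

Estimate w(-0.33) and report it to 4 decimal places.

0.9063

Heun: k1 = f(x_n, w_n); k2 = f(x_n + h, w_n + h·k1); w_{n+1} = w_n + (h/2)·(k1 + k2).
x=-0.800000, w=-0.300000:
  k1 = f(-0.800000, -0.300000) = 3.310000
  k2 = f(-0.330000, 1.255700) = 1.823218
  w ← -0.300000 + (0.47/2)·(3.310000 + 1.823218) = 0.906306
w(-0.33) ≈ 0.9063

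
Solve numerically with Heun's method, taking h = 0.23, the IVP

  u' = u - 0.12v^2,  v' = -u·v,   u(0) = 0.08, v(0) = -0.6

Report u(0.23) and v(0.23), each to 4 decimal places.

0.0896, -0.5885

Heun on (u,v): k1 = f(t_n, state_n); k2 = f(t_n + h, state_n + h·k1); state_{n+1} = state_n + (h/2)·(k1 + k2).
0.000000: (0.080000, -0.600000)
  k1 = (0.036800, 0.048000)
  predictor → (0.088464, -0.588960)
  k2 = (0.046839, 0.052102)
  → (0.089619, -0.588488)
(u(0.23), v(0.23)) ≈ (0.0896, -0.5885)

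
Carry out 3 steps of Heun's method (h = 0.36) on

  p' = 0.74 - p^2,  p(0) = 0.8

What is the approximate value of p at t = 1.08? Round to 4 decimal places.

Heun: k1 = f(t_n, p_n); k2 = f(t_n + h, p_n + h·k1); p_{n+1} = p_n + (h/2)·(k1 + k2).
t=0.000000, p=0.800000:
  k1 = f(0.000000, 0.800000) = 0.100000
  k2 = f(0.360000, 0.836000) = 0.041104
  p ← 0.800000 + (0.36/2)·(0.100000 + 0.041104) = 0.825399
t=0.360000, p=0.825399:
  k1 = f(0.360000, 0.825399) = 0.058717
  k2 = f(0.720000, 0.846537) = 0.023375
  p ← 0.825399 + (0.36/2)·(0.058717 + 0.023375) = 0.840175
t=0.720000, p=0.840175:
  k1 = f(0.720000, 0.840175) = 0.034105
  k2 = f(1.080000, 0.852453) = 0.013323
  p ← 0.840175 + (0.36/2)·(0.034105 + 0.013323) = 0.848713
p(1.08) ≈ 0.8487

0.8487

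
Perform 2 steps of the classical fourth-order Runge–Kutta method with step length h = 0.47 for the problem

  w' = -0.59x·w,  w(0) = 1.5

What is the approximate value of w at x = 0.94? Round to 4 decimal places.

RK4: k1 = f(x_n, w_n); k2 = f(x_n + h/2, w_n + (h/2)·k1); k3 = f(x_n + h/2, w_n + (h/2)·k2); k4 = f(x_n + h, w_n + h·k3); w_{n+1} = w_n + (h/6)·(k1 + 2k2 + 2k3 + k4).
x=0.000000, w=1.500000:
  k1 = f(0.000000, 1.500000) = 0.000000
  k2 = f(0.235000, 1.500000) = -0.207975
  k3 = f(0.235000, 1.451126) = -0.201199
  k4 = f(0.470000, 1.405437) = -0.389728
  w ← 1.500000 + (0.47/6)·(k1 + 2k2 + 2k3 + k4) = 1.405367
x=0.470000, w=1.405367:
  k1 = f(0.470000, 1.405367) = -0.389708
  k2 = f(0.705000, 1.313786) = -0.546469
  k3 = f(0.705000, 1.276947) = -0.531146
  k4 = f(0.940000, 1.155729) = -0.640967
  w ← 1.405367 + (0.47/6)·(k1 + 2k2 + 2k3 + k4) = 1.155805
w(0.94) ≈ 1.1558

1.1558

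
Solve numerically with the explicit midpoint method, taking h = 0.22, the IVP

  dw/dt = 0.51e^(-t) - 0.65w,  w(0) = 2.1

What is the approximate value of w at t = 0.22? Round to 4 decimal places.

Midpoint: k1 = f(t_n, w_n); k2 = f(t_n + h/2, w_n + (h/2)·k1); w_{n+1} = w_n + h·k2.
t=0.000000, w=2.100000:
  k1 = f(0.000000, 2.100000) = -0.855000
  k2 = f(0.110000, 2.005950) = -0.846992
  w ← 2.100000 + 0.22·(-0.846992) = 1.913662
w(0.22) ≈ 1.9137

1.9137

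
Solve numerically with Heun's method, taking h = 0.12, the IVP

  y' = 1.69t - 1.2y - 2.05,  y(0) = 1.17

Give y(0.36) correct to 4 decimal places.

0.2600

Heun: k1 = f(t_n, y_n); k2 = f(t_n + h, y_n + h·k1); y_{n+1} = y_n + (h/2)·(k1 + k2).
t=0.000000, y=1.170000:
  k1 = f(0.000000, 1.170000) = -3.454000
  k2 = f(0.120000, 0.755520) = -2.753824
  y ← 1.170000 + (0.12/2)·(-3.454000 + (-2.753824)) = 0.797531
t=0.120000, y=0.797531:
  k1 = f(0.120000, 0.797531) = -2.804237
  k2 = f(0.240000, 0.461022) = -2.197627
  y ← 0.797531 + (0.12/2)·(-2.804237 + (-2.197627)) = 0.497419
t=0.240000, y=0.497419:
  k1 = f(0.240000, 0.497419) = -2.241303
  k2 = f(0.360000, 0.228462) = -1.715755
  y ← 0.497419 + (0.12/2)·(-2.241303 + (-1.715755)) = 0.259995
y(0.36) ≈ 0.2600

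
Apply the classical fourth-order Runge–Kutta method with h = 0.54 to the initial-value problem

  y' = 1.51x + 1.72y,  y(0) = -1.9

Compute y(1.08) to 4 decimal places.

RK4: k1 = f(x_n, y_n); k2 = f(x_n + h/2, y_n + (h/2)·k1); k3 = f(x_n + h/2, y_n + (h/2)·k2); k4 = f(x_n + h, y_n + h·k3); y_{n+1} = y_n + (h/6)·(k1 + 2k2 + 2k3 + k4).
x=0.000000, y=-1.900000:
  k1 = f(0.000000, -1.900000) = -3.268000
  k2 = f(0.270000, -2.782360) = -4.377959
  k3 = f(0.270000, -3.082049) = -4.893424
  k4 = f(0.540000, -4.542449) = -6.997612
  y ← -1.900000 + (0.54/6)·(k1 + 2k2 + 2k3 + k4) = -4.492754
x=0.540000, y=-4.492754:
  k1 = f(0.540000, -4.492754) = -6.912137
  k2 = f(0.810000, -6.359031) = -9.714434
  k3 = f(0.810000, -7.115651) = -11.015820
  k4 = f(1.080000, -10.441297) = -16.328231
  y ← -4.492754 + (0.54/6)·(k1 + 2k2 + 2k3 + k4) = -10.315833
y(1.08) ≈ -10.3158

-10.3158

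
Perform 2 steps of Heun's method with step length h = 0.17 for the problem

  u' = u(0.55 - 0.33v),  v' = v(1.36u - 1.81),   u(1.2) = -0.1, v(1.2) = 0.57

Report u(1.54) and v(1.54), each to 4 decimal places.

-0.1151, 0.2978

Heun on (u,v): k1 = f(t_n, state_n); k2 = f(t_n + h, state_n + h·k1); state_{n+1} = state_n + (h/2)·(k1 + k2).
1.200000: (-0.100000, 0.570000)
  k1 = (-0.036190, -1.109220)
  predictor → (-0.106152, 0.381433)
  k2 = (-0.045022, -0.745459)
  → (-0.106903, 0.412352)
1.370000: (-0.106903, 0.412352)
  k1 = (-0.044250, -0.806309)
  predictor → (-0.114425, 0.275280)
  k2 = (-0.052539, -0.541095)
  → (-0.115130, 0.297823)
(u(1.54), v(1.54)) ≈ (-0.1151, 0.2978)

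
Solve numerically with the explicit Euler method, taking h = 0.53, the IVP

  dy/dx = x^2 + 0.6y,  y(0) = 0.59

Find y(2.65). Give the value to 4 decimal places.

7.8699

Euler: y_{n+1} = y_n + h·f(x_n, y_n).
x=0.000000, y=0.590000: f=0.354000 → y ← 0.590000 + 0.53·0.354000 = 0.777620
x=0.530000, y=0.777620: f=0.747472 → y ← 0.777620 + 0.53·0.747472 = 1.173780
x=1.060000, y=1.173780: f=1.827868 → y ← 1.173780 + 0.53·1.827868 = 2.142550
x=1.590000, y=2.142550: f=3.813630 → y ← 2.142550 + 0.53·3.813630 = 4.163774
x=2.120000, y=4.163774: f=6.992665 → y ← 4.163774 + 0.53·6.992665 = 7.869886
y(2.65) ≈ 7.8699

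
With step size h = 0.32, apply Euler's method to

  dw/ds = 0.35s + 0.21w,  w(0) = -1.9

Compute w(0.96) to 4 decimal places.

-2.1994

Euler: w_{n+1} = w_n + h·f(s_n, w_n).
s=0.000000, w=-1.900000: f=-0.399000 → w ← -1.900000 + 0.32·(-0.399000) = -2.027680
s=0.320000, w=-2.027680: f=-0.313813 → w ← -2.027680 + 0.32·(-0.313813) = -2.128100
s=0.640000, w=-2.128100: f=-0.222901 → w ← -2.128100 + 0.32·(-0.222901) = -2.199428
w(0.96) ≈ -2.1994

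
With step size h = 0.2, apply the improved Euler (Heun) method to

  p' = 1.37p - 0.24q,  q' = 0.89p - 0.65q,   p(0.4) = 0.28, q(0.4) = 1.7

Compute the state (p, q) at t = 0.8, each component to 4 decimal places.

0.2849, 1.3990

Heun on (p,q): k1 = f(t_n, state_n); k2 = f(t_n + h, state_n + h·k1); state_{n+1} = state_n + (h/2)·(k1 + k2).
0.400000: (0.280000, 1.700000)
  k1 = (-0.024400, -0.855800)
  predictor → (0.275120, 1.528840)
  k2 = (0.009993, -0.748889)
  → (0.278559, 1.539531)
0.600000: (0.278559, 1.539531)
  k1 = (0.012139, -0.752777)
  predictor → (0.280987, 1.388976)
  k2 = (0.051598, -0.652756)
  → (0.284933, 1.398978)
(p(0.8), q(0.8)) ≈ (0.2849, 1.3990)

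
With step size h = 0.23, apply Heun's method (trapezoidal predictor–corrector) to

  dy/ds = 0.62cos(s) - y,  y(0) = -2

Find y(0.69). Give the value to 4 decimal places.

-0.7339

Heun: k1 = f(s_n, y_n); k2 = f(s_n + h, y_n + h·k1); y_{n+1} = y_n + (h/2)·(k1 + k2).
s=0.000000, y=-2.000000:
  k1 = f(0.000000, -2.000000) = 2.620000
  k2 = f(0.230000, -1.397400) = 2.001073
  y ← -2.000000 + (0.23/2)·(2.620000 + 2.001073) = -1.468577
s=0.230000, y=-1.468577:
  k1 = f(0.230000, -1.468577) = 2.072250
  k2 = f(0.460000, -0.991959) = 1.547512
  y ← -1.468577 + (0.23/2)·(2.072250 + 1.547512) = -1.052304
s=0.460000, y=-1.052304:
  k1 = f(0.460000, -1.052304) = 1.607857
  k2 = f(0.690000, -0.682497) = 1.160670
  y ← -1.052304 + (0.23/2)·(1.607857 + 1.160670) = -0.733924
y(0.69) ≈ -0.7339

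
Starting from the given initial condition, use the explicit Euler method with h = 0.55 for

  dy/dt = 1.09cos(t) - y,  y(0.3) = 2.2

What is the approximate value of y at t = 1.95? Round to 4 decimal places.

Euler: y_{n+1} = y_n + h·f(t_n, y_n).
t=0.300000, y=2.200000: f=-1.158683 → y ← 2.200000 + 0.55·(-1.158683) = 1.562724
t=0.850000, y=1.562724: f=-0.843343 → y ← 1.562724 + 0.55·(-0.843343) = 1.098886
t=1.400000, y=1.098886: f=-0.913622 → y ← 1.098886 + 0.55·(-0.913622) = 0.596394
y(1.95) ≈ 0.5964

0.5964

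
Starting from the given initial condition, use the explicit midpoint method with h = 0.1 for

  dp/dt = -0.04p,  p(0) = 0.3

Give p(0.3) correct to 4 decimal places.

0.2964

Midpoint: k1 = f(t_n, p_n); k2 = f(t_n + h/2, p_n + (h/2)·k1); p_{n+1} = p_n + h·k2.
t=0.000000, p=0.300000:
  k1 = f(0.000000, 0.300000) = -0.012000
  k2 = f(0.050000, 0.299400) = -0.011976
  p ← 0.300000 + 0.1·(-0.011976) = 0.298802
t=0.100000, p=0.298802:
  k1 = f(0.100000, 0.298802) = -0.011952
  k2 = f(0.150000, 0.298205) = -0.011928
  p ← 0.298802 + 0.1·(-0.011928) = 0.297610
t=0.200000, p=0.297610:
  k1 = f(0.200000, 0.297610) = -0.011904
  k2 = f(0.250000, 0.297014) = -0.011881
  p ← 0.297610 + 0.1·(-0.011881) = 0.296422
p(0.3) ≈ 0.2964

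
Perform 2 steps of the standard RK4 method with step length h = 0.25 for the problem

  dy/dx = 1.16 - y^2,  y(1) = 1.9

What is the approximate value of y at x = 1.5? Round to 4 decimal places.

RK4: k1 = f(x_n, y_n); k2 = f(x_n + h/2, y_n + (h/2)·k1); k3 = f(x_n + h/2, y_n + (h/2)·k2); k4 = f(x_n + h, y_n + h·k3); y_{n+1} = y_n + (h/6)·(k1 + 2k2 + 2k3 + k4).
x=1.000000, y=1.900000:
  k1 = f(1.000000, 1.900000) = -2.450000
  k2 = f(1.125000, 1.593750) = -1.380039
  k3 = f(1.125000, 1.727495) = -1.824239
  k4 = f(1.250000, 1.443940) = -0.924963
  y ← 1.900000 + (0.25/6)·(k1 + 2k2 + 2k3 + k4) = 1.492353
x=1.250000, y=1.492353:
  k1 = f(1.250000, 1.492353) = -1.067118
  k2 = f(1.375000, 1.358964) = -0.686782
  k3 = f(1.375000, 1.406506) = -0.818258
  k4 = f(1.500000, 1.287789) = -0.498400
  y ← 1.492353 + (0.25/6)·(k1 + 2k2 + 2k3 + k4) = 1.301703
y(1.5) ≈ 1.3017

1.3017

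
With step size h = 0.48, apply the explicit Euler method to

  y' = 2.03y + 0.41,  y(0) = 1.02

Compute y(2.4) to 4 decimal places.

36.4617

Euler: y_{n+1} = y_n + h·f(t_n, y_n).
t=0.000000, y=1.020000: f=2.480600 → y ← 1.020000 + 0.48·2.480600 = 2.210688
t=0.480000, y=2.210688: f=4.897697 → y ← 2.210688 + 0.48·4.897697 = 4.561582
t=0.960000, y=4.561582: f=9.670012 → y ← 4.561582 + 0.48·9.670012 = 9.203188
t=1.440000, y=9.203188: f=19.092472 → y ← 9.203188 + 0.48·19.092472 = 18.367575
t=1.920000, y=18.367575: f=37.696177 → y ← 18.367575 + 0.48·37.696177 = 36.461740
y(2.4) ≈ 36.4617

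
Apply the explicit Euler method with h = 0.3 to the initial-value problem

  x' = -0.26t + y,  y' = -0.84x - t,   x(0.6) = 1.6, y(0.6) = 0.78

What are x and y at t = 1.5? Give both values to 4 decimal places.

1.5254, -1.3311

Euler on (x,y): x_{n+1} = x_n + h·x', y_{n+1} = y_n + h·y'.
0.600000: (1.600000, 0.780000); f=(0.624000, -1.944000) → (1.787200, 0.196800)
0.900000: (1.787200, 0.196800); f=(-0.037200, -2.401248) → (1.776040, -0.523574)
1.200000: (1.776040, -0.523574); f=(-0.835574, -2.691874) → (1.525368, -1.331136)
(x(1.5), y(1.5)) ≈ (1.5254, -1.3311)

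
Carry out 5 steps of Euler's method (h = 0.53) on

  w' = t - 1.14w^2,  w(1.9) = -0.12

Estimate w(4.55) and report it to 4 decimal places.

1.7535

Euler: w_{n+1} = w_n + h·f(t_n, w_n).
t=1.900000, w=-0.120000: f=1.883584 → w ← -0.120000 + 0.53·1.883584 = 0.878300
t=2.430000, w=0.878300: f=1.550593 → w ← 0.878300 + 0.53·1.550593 = 1.700114
t=2.960000, w=1.700114: f=-0.335040 → w ← 1.700114 + 0.53·(-0.335040) = 1.522542
t=3.490000, w=1.522542: f=0.847326 → w ← 1.522542 + 0.53·0.847326 = 1.971625
t=4.020000, w=1.971625: f=-0.411528 → w ← 1.971625 + 0.53·(-0.411528) = 1.753515
w(4.55) ≈ 1.7535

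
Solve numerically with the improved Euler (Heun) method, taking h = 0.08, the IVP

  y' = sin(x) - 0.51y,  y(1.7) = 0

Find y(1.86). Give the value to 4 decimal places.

Heun: k1 = f(x_n, y_n); k2 = f(x_n + h, y_n + h·k1); y_{n+1} = y_n + (h/2)·(k1 + k2).
x=1.700000, y=0.000000:
  k1 = f(1.700000, 0.000000) = 0.991665
  k2 = f(1.780000, 0.079333) = 0.937737
  y ← 0.000000 + (0.08/2)·(0.991665 + 0.937737) = 0.077176
x=1.780000, y=0.077176:
  k1 = f(1.780000, 0.077176) = 0.938837
  k2 = f(1.860000, 0.152283) = 0.880807
  y ← 0.077176 + (0.08/2)·(0.938837 + 0.880807) = 0.149962
y(1.86) ≈ 0.1500

0.1500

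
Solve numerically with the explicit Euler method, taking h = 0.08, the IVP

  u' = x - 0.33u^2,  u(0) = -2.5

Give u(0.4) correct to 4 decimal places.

Euler: u_{n+1} = u_n + h·f(x_n, u_n).
x=0.000000, u=-2.500000: f=-2.062500 → u ← -2.500000 + 0.08·(-2.062500) = -2.665000
x=0.080000, u=-2.665000: f=-2.263734 → u ← -2.665000 + 0.08·(-2.263734) = -2.846099
x=0.160000, u=-2.846099: f=-2.513092 → u ← -2.846099 + 0.08·(-2.513092) = -3.047146
x=0.240000, u=-3.047146: f=-2.824083 → u ← -3.047146 + 0.08·(-2.824083) = -3.273073
x=0.320000, u=-3.273073: f=-3.215292 → u ← -3.273073 + 0.08·(-3.215292) = -3.530296
u(0.4) ≈ -3.5303

-3.5303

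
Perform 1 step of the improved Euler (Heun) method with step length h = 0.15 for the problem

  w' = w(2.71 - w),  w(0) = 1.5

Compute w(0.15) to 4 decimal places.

Heun: k1 = f(t_n, w_n); k2 = f(t_n + h, w_n + h·k1); w_{n+1} = w_n + (h/2)·(k1 + k2).
t=0.000000, w=1.500000:
  k1 = f(0.000000, 1.500000) = 1.815000
  k2 = f(0.150000, 1.772250) = 1.661927
  w ← 1.500000 + (0.15/2)·(1.815000 + 1.661927) = 1.760770
w(0.15) ≈ 1.7608

1.7608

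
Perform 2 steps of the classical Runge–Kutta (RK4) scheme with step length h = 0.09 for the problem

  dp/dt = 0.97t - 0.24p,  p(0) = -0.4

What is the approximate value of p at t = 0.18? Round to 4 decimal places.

RK4: k1 = f(t_n, p_n); k2 = f(t_n + h/2, p_n + (h/2)·k1); k3 = f(t_n + h/2, p_n + (h/2)·k2); k4 = f(t_n + h, p_n + h·k3); p_{n+1} = p_n + (h/6)·(k1 + 2k2 + 2k3 + k4).
t=0.000000, p=-0.400000:
  k1 = f(0.000000, -0.400000) = 0.096000
  k2 = f(0.045000, -0.395680) = 0.138613
  k3 = f(0.045000, -0.393762) = 0.138153
  k4 = f(0.090000, -0.387566) = 0.180316
  p ← -0.400000 + (0.09/6)·(k1 + 2k2 + 2k3 + k4) = -0.387552
t=0.090000, p=-0.387552:
  k1 = f(0.090000, -0.387552) = 0.180313
  k2 = f(0.135000, -0.379438) = 0.222015
  k3 = f(0.135000, -0.377562) = 0.221565
  k4 = f(0.180000, -0.367611) = 0.262827
  p ← -0.387552 + (0.09/6)·(k1 + 2k2 + 2k3 + k4) = -0.367598
p(0.18) ≈ -0.3676

-0.3676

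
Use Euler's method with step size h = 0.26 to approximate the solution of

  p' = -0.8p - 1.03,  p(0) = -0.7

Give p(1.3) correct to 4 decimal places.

-1.1044

Euler: p_{n+1} = p_n + h·f(t_n, p_n).
t=0.000000, p=-0.700000: f=-0.470000 → p ← -0.700000 + 0.26·(-0.470000) = -0.822200
t=0.260000, p=-0.822200: f=-0.372240 → p ← -0.822200 + 0.26·(-0.372240) = -0.918982
t=0.520000, p=-0.918982: f=-0.294814 → p ← -0.918982 + 0.26·(-0.294814) = -0.995634
t=0.780000, p=-0.995634: f=-0.233493 → p ← -0.995634 + 0.26·(-0.233493) = -1.056342
t=1.040000, p=-1.056342: f=-0.184926 → p ← -1.056342 + 0.26·(-0.184926) = -1.104423
p(1.3) ≈ -1.1044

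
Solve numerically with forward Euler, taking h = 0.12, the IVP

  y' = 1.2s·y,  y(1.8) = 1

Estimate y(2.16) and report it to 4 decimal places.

2.0795

Euler: y_{n+1} = y_n + h·f(s_n, y_n).
s=1.800000, y=1.000000: f=2.160000 → y ← 1.000000 + 0.12·2.160000 = 1.259200
s=1.920000, y=1.259200: f=2.901197 → y ← 1.259200 + 0.12·2.901197 = 1.607344
s=2.040000, y=1.607344: f=3.934777 → y ← 1.607344 + 0.12·3.934777 = 2.079517
y(2.16) ≈ 2.0795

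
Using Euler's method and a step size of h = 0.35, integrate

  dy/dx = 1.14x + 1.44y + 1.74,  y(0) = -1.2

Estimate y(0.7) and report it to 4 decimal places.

-1.0498

Euler: y_{n+1} = y_n + h·f(x_n, y_n).
x=0.000000, y=-1.200000: f=0.012000 → y ← -1.200000 + 0.35·0.012000 = -1.195800
x=0.350000, y=-1.195800: f=0.417048 → y ← -1.195800 + 0.35·0.417048 = -1.049833
y(0.7) ≈ -1.0498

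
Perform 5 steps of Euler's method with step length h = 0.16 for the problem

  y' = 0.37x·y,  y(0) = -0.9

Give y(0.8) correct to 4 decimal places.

Euler: y_{n+1} = y_n + h·f(x_n, y_n).
x=0.000000, y=-0.900000: f=0.000000 → y ← -0.900000 + 0.16·0.000000 = -0.900000
x=0.160000, y=-0.900000: f=-0.053280 → y ← -0.900000 + 0.16·(-0.053280) = -0.908525
x=0.320000, y=-0.908525: f=-0.107569 → y ← -0.908525 + 0.16·(-0.107569) = -0.925736
x=0.480000, y=-0.925736: f=-0.164411 → y ← -0.925736 + 0.16·(-0.164411) = -0.952042
x=0.640000, y=-0.952042: f=-0.225443 → y ← -0.952042 + 0.16·(-0.225443) = -0.988113
y(0.8) ≈ -0.9881

-0.9881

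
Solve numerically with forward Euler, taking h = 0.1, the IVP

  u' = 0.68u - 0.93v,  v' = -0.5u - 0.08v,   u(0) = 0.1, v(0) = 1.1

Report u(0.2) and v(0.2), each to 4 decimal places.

-0.0962, 1.0773

Euler on (u,v): u_{n+1} = u_n + h·u', v_{n+1} = v_n + h·v'.
0.000000: (0.100000, 1.100000); f=(-0.955000, -0.138000) → (0.004500, 1.086200)
0.100000: (0.004500, 1.086200); f=(-1.007106, -0.089146) → (-0.096211, 1.077285)
(u(0.2), v(0.2)) ≈ (-0.0962, 1.0773)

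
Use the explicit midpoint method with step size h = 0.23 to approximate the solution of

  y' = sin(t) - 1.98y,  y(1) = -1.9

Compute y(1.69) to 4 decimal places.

Midpoint: k1 = f(t_n, y_n); k2 = f(t_n + h/2, y_n + (h/2)·k1); y_{n+1} = y_n + h·k2.
t=1.000000, y=-1.900000:
  k1 = f(1.000000, -1.900000) = 4.603471
  k2 = f(1.115000, -1.370601) = 3.611700
  y ← -1.900000 + 0.23·3.611700 = -1.069309
t=1.230000, y=-1.069309:
  k1 = f(1.230000, -1.069309) = 3.059720
  k2 = f(1.345000, -0.717441) = 2.395149
  y ← -1.069309 + 0.23·2.395149 = -0.518425
t=1.460000, y=-0.518425:
  k1 = f(1.460000, -0.518425) = 2.020349
  k2 = f(1.575000, -0.286084) = 1.566438
  y ← -0.518425 + 0.23·1.566438 = -0.158144
y(1.69) ≈ -0.1581

-0.1581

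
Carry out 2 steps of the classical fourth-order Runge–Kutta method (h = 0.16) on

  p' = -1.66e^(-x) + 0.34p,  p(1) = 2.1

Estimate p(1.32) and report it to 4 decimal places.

2.1642

RK4: k1 = f(x_n, p_n); k2 = f(x_n + h/2, p_n + (h/2)·k1); k3 = f(x_n + h/2, p_n + (h/2)·k2); k4 = f(x_n + h, p_n + h·k3); p_{n+1} = p_n + (h/6)·(k1 + 2k2 + 2k3 + k4).
x=1.000000, p=2.100000:
  k1 = f(1.000000, 2.100000) = 0.103320
  k2 = f(1.080000, 2.108266) = 0.153082
  k3 = f(1.080000, 2.112247) = 0.154435
  k4 = f(1.160000, 2.124710) = 0.202014
  p ← 2.100000 + (0.16/6)·(k1 + 2k2 + 2k3 + k4) = 2.124543
x=1.160000, p=2.124543:
  k1 = f(1.160000, 2.124543) = 0.201958
  k2 = f(1.240000, 2.140700) = 0.247460
  k3 = f(1.240000, 2.144340) = 0.248698
  k4 = f(1.320000, 2.164335) = 0.292429
  p ← 2.124543 + (0.16/6)·(k1 + 2k2 + 2k3 + k4) = 2.164189
p(1.32) ≈ 2.1642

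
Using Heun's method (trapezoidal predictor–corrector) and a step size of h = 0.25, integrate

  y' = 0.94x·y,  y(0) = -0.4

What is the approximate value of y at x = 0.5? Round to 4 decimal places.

Heun: k1 = f(x_n, y_n); k2 = f(x_n + h, y_n + h·k1); y_{n+1} = y_n + (h/2)·(k1 + k2).
x=0.000000, y=-0.400000:
  k1 = f(0.000000, -0.400000) = 0.000000
  k2 = f(0.250000, -0.400000) = -0.094000
  y ← -0.400000 + (0.25/2)·(0.000000 + (-0.094000)) = -0.411750
x=0.250000, y=-0.411750:
  k1 = f(0.250000, -0.411750) = -0.096761
  k2 = f(0.500000, -0.435940) = -0.204892
  y ← -0.411750 + (0.25/2)·(-0.096761 + (-0.204892)) = -0.449457
y(0.5) ≈ -0.4495

-0.4495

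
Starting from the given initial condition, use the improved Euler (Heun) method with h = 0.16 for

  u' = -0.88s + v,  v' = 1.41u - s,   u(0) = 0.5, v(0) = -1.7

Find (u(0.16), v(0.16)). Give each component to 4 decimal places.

0.2258, -1.6307

Heun on (u,v): k1 = f(s_n, state_n); k2 = f(s_n + h, state_n + h·k1); state_{n+1} = state_n + (h/2)·(k1 + k2).
0.000000: (0.500000, -1.700000)
  k1 = (-1.700000, 0.705000)
  predictor → (0.228000, -1.587200)
  k2 = (-1.728000, 0.161480)
  → (0.225760, -1.630682)
(u(0.16), v(0.16)) ≈ (0.2258, -1.6307)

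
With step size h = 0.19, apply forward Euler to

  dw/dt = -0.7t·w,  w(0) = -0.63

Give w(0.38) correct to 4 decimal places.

-0.6141

Euler: w_{n+1} = w_n + h·f(t_n, w_n).
t=0.000000, w=-0.630000: f=0.000000 → w ← -0.630000 + 0.19·0.000000 = -0.630000
t=0.190000, w=-0.630000: f=0.083790 → w ← -0.630000 + 0.19·0.083790 = -0.614080
w(0.38) ≈ -0.6141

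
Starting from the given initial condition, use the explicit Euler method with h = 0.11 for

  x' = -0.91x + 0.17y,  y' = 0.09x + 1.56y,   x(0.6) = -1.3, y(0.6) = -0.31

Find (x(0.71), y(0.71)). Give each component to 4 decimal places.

-1.1757, -0.3761

Euler on (x,y): x_{n+1} = x_n + h·x', y_{n+1} = y_n + h·y'.
0.600000: (-1.300000, -0.310000); f=(1.130300, -0.600600) → (-1.175667, -0.376066)
(x(0.71), y(0.71)) ≈ (-1.1757, -0.3761)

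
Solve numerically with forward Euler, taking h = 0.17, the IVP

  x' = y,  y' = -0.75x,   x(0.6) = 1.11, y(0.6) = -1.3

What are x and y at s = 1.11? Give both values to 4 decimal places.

Euler on (x,y): x_{n+1} = x_n + h·x', y_{n+1} = y_n + h·y'.
0.600000: (1.110000, -1.300000); f=(-1.300000, -0.832500) → (0.889000, -1.441525)
0.770000: (0.889000, -1.441525); f=(-1.441525, -0.666750) → (0.643941, -1.554872)
0.940000: (0.643941, -1.554872); f=(-1.554872, -0.482956) → (0.379612, -1.636975)
(x(1.11), y(1.11)) ≈ (0.3796, -1.6370)

0.3796, -1.6370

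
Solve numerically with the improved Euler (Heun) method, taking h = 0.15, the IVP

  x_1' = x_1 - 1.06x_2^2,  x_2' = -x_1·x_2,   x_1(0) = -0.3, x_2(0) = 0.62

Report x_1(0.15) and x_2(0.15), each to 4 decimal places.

-0.4169, 0.6537

Heun on (x_1,x_2): k1 = f(t_n, state_n); k2 = f(t_n + h, state_n + h·k1); state_{n+1} = state_n + (h/2)·(k1 + k2).
0.000000: (-0.300000, 0.620000)
  k1 = (-0.707464, 0.186000)
  predictor → (-0.406120, 0.647900)
  k2 = (-0.851080, 0.263125)
  → (-0.416891, 0.653684)
(x_1(0.15), x_2(0.15)) ≈ (-0.4169, 0.6537)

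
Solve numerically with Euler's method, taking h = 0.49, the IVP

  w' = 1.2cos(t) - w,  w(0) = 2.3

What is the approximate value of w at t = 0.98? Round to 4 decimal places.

Euler: w_{n+1} = w_n + h·f(t_n, w_n).
t=0.000000, w=2.300000: f=-1.100000 → w ← 2.300000 + 0.49·(-1.100000) = 1.761000
t=0.490000, w=1.761000: f=-0.702201 → w ← 1.761000 + 0.49·(-0.702201) = 1.416922
w(0.98) ≈ 1.4169

1.4169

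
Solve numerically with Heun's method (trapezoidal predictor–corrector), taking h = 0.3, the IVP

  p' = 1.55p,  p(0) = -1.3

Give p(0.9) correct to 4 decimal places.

-5.0608

Heun: k1 = f(t_n, p_n); k2 = f(t_n + h, p_n + h·k1); p_{n+1} = p_n + (h/2)·(k1 + k2).
t=0.000000, p=-1.300000:
  k1 = f(0.000000, -1.300000) = -2.015000
  k2 = f(0.300000, -1.904500) = -2.951975
  p ← -1.300000 + (0.3/2)·(-2.015000 + (-2.951975)) = -2.045046
t=0.300000, p=-2.045046:
  k1 = f(0.300000, -2.045046) = -3.169822
  k2 = f(0.600000, -2.995993) = -4.643789
  p ← -2.045046 + (0.3/2)·(-3.169822 + (-4.643789)) = -3.217088
t=0.600000, p=-3.217088:
  k1 = f(0.600000, -3.217088) = -4.986486
  k2 = f(0.900000, -4.713034) = -7.305202
  p ← -3.217088 + (0.3/2)·(-4.986486 + (-7.305202)) = -5.060841
p(0.9) ≈ -5.0608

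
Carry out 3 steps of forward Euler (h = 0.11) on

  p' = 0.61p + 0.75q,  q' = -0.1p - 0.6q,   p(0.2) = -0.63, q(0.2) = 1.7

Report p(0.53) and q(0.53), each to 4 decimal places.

-0.3421, 1.4014

Euler on (p,q): p_{n+1} = p_n + h·p', q_{n+1} = q_n + h·q'.
0.200000: (-0.630000, 1.700000); f=(0.890700, -0.957000) → (-0.532023, 1.594730)
0.310000: (-0.532023, 1.594730); f=(0.871513, -0.903636) → (-0.436157, 1.495330)
0.420000: (-0.436157, 1.495330); f=(0.855442, -0.853582) → (-0.342058, 1.401436)
(p(0.53), q(0.53)) ≈ (-0.3421, 1.4014)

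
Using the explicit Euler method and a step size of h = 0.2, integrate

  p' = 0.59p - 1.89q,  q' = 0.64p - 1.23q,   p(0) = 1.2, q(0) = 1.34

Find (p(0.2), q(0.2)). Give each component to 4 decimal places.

0.8351, 1.1640

Euler on (p,q): p_{n+1} = p_n + h·p', q_{n+1} = q_n + h·q'.
0.000000: (1.200000, 1.340000); f=(-1.824600, -0.880200) → (0.835080, 1.163960)
(p(0.2), q(0.2)) ≈ (0.8351, 1.1640)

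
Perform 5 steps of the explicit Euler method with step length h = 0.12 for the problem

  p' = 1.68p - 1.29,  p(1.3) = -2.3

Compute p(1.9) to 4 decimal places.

-6.9170

Euler: p_{n+1} = p_n + h·f(t_n, p_n).
t=1.300000, p=-2.300000: f=-5.154000 → p ← -2.300000 + 0.12·(-5.154000) = -2.918480
t=1.420000, p=-2.918480: f=-6.193046 → p ← -2.918480 + 0.12·(-6.193046) = -3.661646
t=1.540000, p=-3.661646: f=-7.441565 → p ← -3.661646 + 0.12·(-7.441565) = -4.554633
t=1.660000, p=-4.554633: f=-8.941784 → p ← -4.554633 + 0.12·(-8.941784) = -5.627647
t=1.780000, p=-5.627647: f=-10.744448 → p ← -5.627647 + 0.12·(-10.744448) = -6.916981
p(1.9) ≈ -6.9170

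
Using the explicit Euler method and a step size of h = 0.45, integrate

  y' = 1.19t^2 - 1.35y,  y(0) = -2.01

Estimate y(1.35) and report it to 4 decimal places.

0.3548

Euler: y_{n+1} = y_n + h·f(t_n, y_n).
t=0.000000, y=-2.010000: f=2.713500 → y ← -2.010000 + 0.45·2.713500 = -0.788925
t=0.450000, y=-0.788925: f=1.306024 → y ← -0.788925 + 0.45·1.306024 = -0.201214
t=0.900000, y=-0.201214: f=1.235539 → y ← -0.201214 + 0.45·1.235539 = 0.354778
y(1.35) ≈ 0.3548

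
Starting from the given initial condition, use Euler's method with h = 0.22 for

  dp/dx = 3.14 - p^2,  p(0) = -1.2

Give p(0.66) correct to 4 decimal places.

Euler: p_{n+1} = p_n + h·f(x_n, p_n).
x=0.000000, p=-1.200000: f=1.700000 → p ← -1.200000 + 0.22·1.700000 = -0.826000
x=0.220000, p=-0.826000: f=2.457724 → p ← -0.826000 + 0.22·2.457724 = -0.285301
x=0.440000, p=-0.285301: f=3.058603 → p ← -0.285301 + 0.22·3.058603 = 0.387592
p(0.66) ≈ 0.3876

0.3876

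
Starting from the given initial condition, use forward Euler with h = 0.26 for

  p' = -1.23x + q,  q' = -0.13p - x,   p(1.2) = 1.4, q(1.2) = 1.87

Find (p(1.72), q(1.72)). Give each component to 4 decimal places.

Euler on (p,q): p_{n+1} = p_n + h·p', q_{n+1} = q_n + h·q'.
1.200000: (1.400000, 1.870000); f=(0.394000, -1.382000) → (1.502440, 1.510680)
1.460000: (1.502440, 1.510680); f=(-0.285120, -1.655317) → (1.428309, 1.080298)
(p(1.72), q(1.72)) ≈ (1.4283, 1.0803)

1.4283, 1.0803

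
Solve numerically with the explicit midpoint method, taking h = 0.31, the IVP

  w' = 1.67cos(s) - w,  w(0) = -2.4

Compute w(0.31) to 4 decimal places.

Midpoint: k1 = f(s_n, w_n); k2 = f(s_n + h/2, w_n + (h/2)·k1); w_{n+1} = w_n + h·k2.
s=0.000000, w=-2.400000:
  k1 = f(0.000000, -2.400000) = 4.070000
  k2 = f(0.155000, -1.769150) = 3.419129
  w ← -2.400000 + 0.31·3.419129 = -1.340070
w(0.31) ≈ -1.3401

-1.3401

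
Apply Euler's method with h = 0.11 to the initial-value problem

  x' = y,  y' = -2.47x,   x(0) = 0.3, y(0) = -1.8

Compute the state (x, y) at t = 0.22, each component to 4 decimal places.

-0.1050, -1.9092

Euler on (x,y): x_{n+1} = x_n + h·x', y_{n+1} = y_n + h·y'.
0.000000: (0.300000, -1.800000); f=(-1.800000, -0.741000) → (0.102000, -1.881510)
0.110000: (0.102000, -1.881510); f=(-1.881510, -0.251940) → (-0.104966, -1.909223)
(x(0.22), y(0.22)) ≈ (-0.1050, -1.9092)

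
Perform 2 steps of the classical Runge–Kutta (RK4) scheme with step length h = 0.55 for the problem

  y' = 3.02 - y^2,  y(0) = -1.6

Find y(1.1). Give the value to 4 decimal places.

0.4876

RK4: k1 = f(x_n, y_n); k2 = f(x_n + h/2, y_n + (h/2)·k1); k3 = f(x_n + h/2, y_n + (h/2)·k2); k4 = f(x_n + h, y_n + h·k3); y_{n+1} = y_n + (h/6)·(k1 + 2k2 + 2k3 + k4).
x=0.000000, y=-1.600000:
  k1 = f(0.000000, -1.600000) = 0.460000
  k2 = f(0.275000, -1.473500) = 0.848798
  k3 = f(0.275000, -1.366581) = 1.152457
  k4 = f(0.550000, -0.966148) = 2.086557
  y ← -1.600000 + (0.55/6)·(k1 + 2k2 + 2k3 + k4) = -0.999669
x=0.550000, y=-0.999669:
  k1 = f(0.550000, -0.999669) = 2.020662
  k2 = f(0.825000, -0.443987) = 2.822876
  k3 = f(0.825000, -0.223378) = 2.970102
  k4 = f(1.100000, 0.633887) = 2.618187
  y ← -0.999669 + (0.55/6)·(k1 + 2k2 + 2k3 + k4) = 0.487605
y(1.1) ≈ 0.4876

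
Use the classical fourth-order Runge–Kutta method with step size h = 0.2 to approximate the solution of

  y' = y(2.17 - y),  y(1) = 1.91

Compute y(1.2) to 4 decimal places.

1.9941

RK4: k1 = f(t_n, y_n); k2 = f(t_n + h/2, y_n + (h/2)·k1); k3 = f(t_n + h/2, y_n + (h/2)·k2); k4 = f(t_n + h, y_n + h·k3); y_{n+1} = y_n + (h/6)·(k1 + 2k2 + 2k3 + k4).
t=1.000000, y=1.910000:
  k1 = f(1.000000, 1.910000) = 0.496600
  k2 = f(1.100000, 1.959660) = 0.412195
  k3 = f(1.100000, 1.951219) = 0.426889
  k4 = f(1.200000, 1.995378) = 0.348437
  y ← 1.910000 + (0.2/6)·(k1 + 2k2 + 2k3 + k4) = 1.994107
y(1.2) ≈ 1.9941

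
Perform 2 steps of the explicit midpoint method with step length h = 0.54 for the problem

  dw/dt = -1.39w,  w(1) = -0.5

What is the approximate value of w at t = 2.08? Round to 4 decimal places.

Midpoint: k1 = f(t_n, w_n); k2 = f(t_n + h/2, w_n + (h/2)·k1); w_{n+1} = w_n + h·k2.
t=1.000000, w=-0.500000:
  k1 = f(1.000000, -0.500000) = 0.695000
  k2 = f(1.270000, -0.312350) = 0.434167
  w ← -0.500000 + 0.54·0.434167 = -0.265550
t=1.540000, w=-0.265550:
  k1 = f(1.540000, -0.265550) = 0.369115
  k2 = f(1.810000, -0.165889) = 0.230586
  w ← -0.265550 + 0.54·0.230586 = -0.141034
w(2.08) ≈ -0.1410

-0.1410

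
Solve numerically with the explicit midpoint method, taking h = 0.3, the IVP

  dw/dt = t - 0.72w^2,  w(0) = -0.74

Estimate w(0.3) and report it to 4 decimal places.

Midpoint: k1 = f(t_n, w_n); k2 = f(t_n + h/2, w_n + (h/2)·k1); w_{n+1} = w_n + h·k2.
t=0.000000, w=-0.740000:
  k1 = f(0.000000, -0.740000) = -0.394272
  k2 = f(0.150000, -0.799141) = -0.309811
  w ← -0.740000 + 0.3·(-0.309811) = -0.832943
w(0.3) ≈ -0.8329

-0.8329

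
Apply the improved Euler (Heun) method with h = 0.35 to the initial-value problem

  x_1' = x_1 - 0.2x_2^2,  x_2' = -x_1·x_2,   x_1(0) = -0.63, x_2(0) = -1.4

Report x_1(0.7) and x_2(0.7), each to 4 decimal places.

Heun on (x_1,x_2): k1 = f(s_n, state_n); k2 = f(s_n + h, state_n + h·k1); state_{n+1} = state_n + (h/2)·(k1 + k2).
0.000000: (-0.630000, -1.400000)
  k1 = (-1.022000, -0.882000)
  predictor → (-0.987700, -1.708700)
  k2 = (-1.571631, -1.687683)
  → (-1.083885, -1.849695)
0.350000: (-1.083885, -1.849695)
  k1 = (-1.768159, -2.004857)
  predictor → (-1.702741, -2.551394)
  k2 = (-3.004664, -4.344365)
  → (-1.919130, -2.960808)
(x_1(0.7), x_2(0.7)) ≈ (-1.9191, -2.9608)

-1.9191, -2.9608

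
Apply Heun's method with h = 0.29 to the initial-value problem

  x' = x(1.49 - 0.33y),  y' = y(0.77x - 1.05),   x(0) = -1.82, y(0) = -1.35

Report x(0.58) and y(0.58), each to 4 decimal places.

-4.7179, -0.3407

Heun on (x,y): k1 = f(t_n, state_n); k2 = f(t_n + h, state_n + h·k1); state_{n+1} = state_n + (h/2)·(k1 + k2).
0.000000: (-1.820000, -1.350000)
  k1 = (-3.522610, 3.309390)
  predictor → (-2.841557, -0.390277)
  k2 = (-4.599888, 1.263716)
  → (-2.997762, -0.686900)
0.290000: (-2.997762, -0.686900)
  k1 = (-5.146189, 2.306799)
  predictor → (-4.490157, -0.017928)
  k2 = (-6.716899, 0.080808)
  → (-4.717910, -0.340697)
(x(0.58), y(0.58)) ≈ (-4.7179, -0.3407)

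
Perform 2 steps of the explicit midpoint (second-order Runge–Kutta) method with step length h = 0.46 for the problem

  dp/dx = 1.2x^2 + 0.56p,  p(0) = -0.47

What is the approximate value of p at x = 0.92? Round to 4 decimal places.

Midpoint: k1 = f(x_n, p_n); k2 = f(x_n + h/2, p_n + (h/2)·k1); p_{n+1} = p_n + h·k2.
x=0.000000, p=-0.470000:
  k1 = f(0.000000, -0.470000) = -0.263200
  k2 = f(0.230000, -0.530536) = -0.233620
  p ← -0.470000 + 0.46·(-0.233620) = -0.577465
x=0.460000, p=-0.577465:
  k1 = f(0.460000, -0.577465) = -0.069461
  k2 = f(0.690000, -0.593441) = 0.238993
  p ← -0.577465 + 0.46·0.238993 = -0.467529
p(0.92) ≈ -0.4675

-0.4675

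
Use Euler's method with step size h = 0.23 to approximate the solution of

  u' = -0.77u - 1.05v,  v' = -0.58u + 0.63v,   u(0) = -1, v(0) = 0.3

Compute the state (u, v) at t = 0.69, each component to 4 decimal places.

Euler on (u,v): u_{n+1} = u_n + h·u', v_{n+1} = v_n + h·v'.
0.000000: (-1.000000, 0.300000); f=(0.455000, 0.769000) → (-0.895350, 0.476870)
0.230000: (-0.895350, 0.476870); f=(0.188706, 0.819731) → (-0.851948, 0.665408)
0.460000: (-0.851948, 0.665408); f=(-0.042679, 0.913337) → (-0.861764, 0.875476)
(u(0.69), v(0.69)) ≈ (-0.8618, 0.8755)

-0.8618, 0.8755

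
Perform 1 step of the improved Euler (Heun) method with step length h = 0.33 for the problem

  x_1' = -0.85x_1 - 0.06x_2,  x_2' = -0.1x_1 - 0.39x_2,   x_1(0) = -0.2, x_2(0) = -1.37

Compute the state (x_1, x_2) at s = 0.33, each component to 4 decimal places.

Heun on (x_1,x_2): k1 = f(s_n, state_n); k2 = f(s_n + h, state_n + h·k1); state_{n+1} = state_n + (h/2)·(k1 + k2).
0.000000: (-0.200000, -1.370000)
  k1 = (0.252200, 0.554300)
  predictor → (-0.116774, -1.187081)
  k2 = (0.170483, 0.474639)
  → (-0.130257, -1.200225)
(x_1(0.33), x_2(0.33)) ≈ (-0.1303, -1.2002)

-0.1303, -1.2002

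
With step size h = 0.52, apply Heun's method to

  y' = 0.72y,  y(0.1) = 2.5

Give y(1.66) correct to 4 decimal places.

Heun: k1 = f(s_n, y_n); k2 = f(s_n + h, y_n + h·k1); y_{n+1} = y_n + (h/2)·(k1 + k2).
s=0.100000, y=2.500000:
  k1 = f(0.100000, 2.500000) = 1.800000
  k2 = f(0.620000, 3.436000) = 2.473920
  y ← 2.500000 + (0.52/2)·(1.800000 + 2.473920) = 3.611219
s=0.620000, y=3.611219:
  k1 = f(0.620000, 3.611219) = 2.600078
  k2 = f(1.140000, 4.963260) = 3.573547
  y ← 3.611219 + (0.52/2)·(2.600078 + 3.573547) = 5.216362
s=1.140000, y=5.216362:
  k1 = f(1.140000, 5.216362) = 3.755780
  k2 = f(1.660000, 7.169367) = 5.161945
  y ← 5.216362 + (0.52/2)·(3.755780 + 5.161945) = 7.534970
y(1.66) ≈ 7.5350

7.5350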